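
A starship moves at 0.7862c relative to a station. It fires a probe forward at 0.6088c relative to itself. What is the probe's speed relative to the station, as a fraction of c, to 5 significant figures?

Relativistic velocity addition: u = (u' + v)/(1 + u'v/c²)
= (0.6088 + 0.7862)/(1 + 0.6088×0.7862) = 1.3950/1.478639 = 0.94344

u ≈ 0.94344c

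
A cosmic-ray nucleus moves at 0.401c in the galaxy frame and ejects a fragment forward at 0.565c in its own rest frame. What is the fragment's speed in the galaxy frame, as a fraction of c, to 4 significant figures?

u ≈ 0.7876c

Compose boost 2: (0.565 + 0.401)/(1 + 0.565×0.401) = 0.9660/1.22656 = 0.7876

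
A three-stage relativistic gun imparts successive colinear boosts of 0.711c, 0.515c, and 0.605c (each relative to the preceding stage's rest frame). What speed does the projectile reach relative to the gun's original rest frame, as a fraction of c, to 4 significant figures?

u ≈ 0.9737c

Compose boost 2: (0.515 + 0.711)/(1 + 0.515×0.711) = 1.226/1.36617 = 0.897403
Compose boost 3: (0.605 + 0.897403)/(1 + 0.605×0.897403) = 1.50240/1.54293 = 0.9737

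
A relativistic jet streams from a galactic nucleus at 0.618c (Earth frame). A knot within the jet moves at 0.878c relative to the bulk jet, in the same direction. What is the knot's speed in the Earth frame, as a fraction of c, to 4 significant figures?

Relativistic velocity addition: u = (u' + v)/(1 + u'v/c²)
= (0.878 + 0.618)/(1 + 0.878×0.618) = 1.496/1.54260 = 0.9698

u ≈ 0.9698c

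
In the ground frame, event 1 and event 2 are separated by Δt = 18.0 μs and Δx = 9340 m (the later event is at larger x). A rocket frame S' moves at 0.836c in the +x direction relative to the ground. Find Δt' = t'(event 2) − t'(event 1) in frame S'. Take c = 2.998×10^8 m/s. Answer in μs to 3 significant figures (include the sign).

Δt' ≈ -14.7 μs

γ = 1/√(1 − 0.836²) = 1.8224
Δt' = γ(Δt − vΔx/c²) = 1.8224 × (18.0 μs − 0.836×9340 m / (2.998×10^8 m/s))
= 1.8224 × (-8.0448 μs) = -14.7 μs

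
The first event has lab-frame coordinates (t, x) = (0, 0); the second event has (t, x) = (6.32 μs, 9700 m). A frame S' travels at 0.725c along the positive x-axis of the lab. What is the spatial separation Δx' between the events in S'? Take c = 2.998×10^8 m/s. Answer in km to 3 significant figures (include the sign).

γ = 1/√(1 − 0.725²) = 1.4519
Δx' = γ(Δx − vΔt) = 1.4519 × (9700 m − 0.725×(2.998×10^8 m/s)×6.32×10^-6 s)
= 1.4519 × (8326.3 m) = 12.1 km

Δx' ≈ 12.1 km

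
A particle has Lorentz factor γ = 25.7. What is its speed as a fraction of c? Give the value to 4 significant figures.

β = √(1 − 1/γ²) = √(1 − 1/25.7²) = √(0.998486) = 0.9992

β ≈ 0.9992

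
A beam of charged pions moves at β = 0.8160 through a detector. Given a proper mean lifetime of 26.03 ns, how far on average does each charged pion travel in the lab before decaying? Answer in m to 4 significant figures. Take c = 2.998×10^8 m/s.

γ = 1/√(1 − 0.8160²) = 1.72995
Dilated lifetime: Δt = γτ₀ = 1.72995 × 26.03 ns = 45.0306 ns
d = vΔt = 0.8160c × 45.0306 ns = 2.44637×10^8 m/s × 4.50306×10^-8 s = 11.02 m

d ≈ 11.02 m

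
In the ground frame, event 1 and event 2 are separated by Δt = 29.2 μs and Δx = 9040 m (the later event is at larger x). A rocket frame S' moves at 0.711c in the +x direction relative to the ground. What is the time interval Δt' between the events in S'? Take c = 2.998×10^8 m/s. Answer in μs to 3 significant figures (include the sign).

Δt' ≈ 11.0 μs

γ = 1/√(1 − 0.711²) = 1.4221
Δt' = γ(Δt − vΔx/c²) = 1.4221 × (29.2 μs − 0.711×9040 m / (2.998×10^8 m/s))
= 1.4221 × (7.7609 μs) = 11.0 μs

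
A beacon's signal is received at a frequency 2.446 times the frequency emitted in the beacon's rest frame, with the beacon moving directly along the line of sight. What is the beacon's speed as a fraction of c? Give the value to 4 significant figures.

f_obs/f_src = √((1+β)/(1−β)) = 2.446  ⇒  (1+β)/(1−β) = 5.98292
β = |1 − D²|/(1 + D²) = |1 − 5.98292|/(1 + 5.98292) = 0.7136

β ≈ 0.7136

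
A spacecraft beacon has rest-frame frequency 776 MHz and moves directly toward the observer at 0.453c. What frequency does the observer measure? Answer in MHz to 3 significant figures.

Relativistic Doppler: f_obs = f_src √((1+β)/(1−β))
= 776 × √(1.4530/0.54700) = 776 × 1.6298 = 1260 MHz

f_obs ≈ 1260 MHz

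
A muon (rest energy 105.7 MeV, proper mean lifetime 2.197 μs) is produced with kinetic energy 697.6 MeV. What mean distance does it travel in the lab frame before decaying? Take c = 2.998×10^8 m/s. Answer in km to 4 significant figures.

d ≈ 4.962 km

γ = 1 + K/(m₀c²) = 1 + 697.6/105.7 = 7.59981
β = √(1 − 1/γ²) = 0.991305
Dilated lifetime: γτ₀ = 7.59981 × 2.197 μs = 16.6968 μs
d = βc·γτ₀ = 0.991305 × (2.998×10^8 m/s) × 1.66968×10^-5 s = 4.962 km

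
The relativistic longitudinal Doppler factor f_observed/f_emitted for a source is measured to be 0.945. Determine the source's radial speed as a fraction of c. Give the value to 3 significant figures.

f_obs/f_src = √((1−β)/(1+β)) = 0.945  ⇒  (1−β)/(1+β) = 0.89302
β = |1 − D²|/(1 + D²) = |1 − 0.89302|/(1 + 0.89302) = 0.0565

β ≈ 0.0565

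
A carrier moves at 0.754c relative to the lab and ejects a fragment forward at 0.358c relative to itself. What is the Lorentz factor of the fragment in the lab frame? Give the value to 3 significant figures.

γ ≈ 2.07

u_lab = (0.358 + 0.754)/(1 + 0.358×0.754) = 1.112/1.26993 = 0.875637
γ = 1/√(1 − 0.875637²) = 2.07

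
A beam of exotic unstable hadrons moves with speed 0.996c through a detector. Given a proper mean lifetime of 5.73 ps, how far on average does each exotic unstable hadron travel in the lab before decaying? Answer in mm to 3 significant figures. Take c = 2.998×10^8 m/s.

γ = 1/√(1 − 0.996²) = 11.192
Dilated lifetime: Δt = γτ₀ = 11.192 × 5.73 ps = 64.128 ps
d = vΔt = 0.996c × 64.128 ps = 2.9860×10^8 m/s × 6.4128×10^-11 s = 19.1 mm

d ≈ 19.1 mm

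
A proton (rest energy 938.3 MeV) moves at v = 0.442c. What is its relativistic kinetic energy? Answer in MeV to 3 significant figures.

K ≈ 108 MeV

γ = 1/√(1 − 0.442²) = 1.1148
K = (γ − 1)m₀c² = (1.1148 − 1) × 938.3 MeV = 0.11481 × 938.3 MeV = 108 MeV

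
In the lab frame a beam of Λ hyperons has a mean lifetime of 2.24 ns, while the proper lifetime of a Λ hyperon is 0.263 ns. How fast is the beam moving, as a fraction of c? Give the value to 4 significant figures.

β ≈ 0.9931

γ = Δt/τ₀ = 2.24/0.263 = 8.51711
β = √(1 − 1/γ²) = √(1 − 1/8.51711²) = 0.9931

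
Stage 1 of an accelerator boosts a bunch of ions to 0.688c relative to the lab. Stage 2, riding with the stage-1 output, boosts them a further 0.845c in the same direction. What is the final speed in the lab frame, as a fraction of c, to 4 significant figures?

Compose boost 2: (0.845 + 0.688)/(1 + 0.845×0.688) = 1.533/1.58136 = 0.9694

u ≈ 0.9694c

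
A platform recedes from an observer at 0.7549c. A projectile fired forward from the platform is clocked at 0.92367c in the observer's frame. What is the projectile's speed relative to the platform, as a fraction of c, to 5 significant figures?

u' ≈ 0.55751c

Inverse velocity addition: u' = (u − v)/(1 − uv/c²)
= (0.92367 − 0.7549)/(1 − 0.92367×0.7549) = 0.16877/0.3027215 = 0.55751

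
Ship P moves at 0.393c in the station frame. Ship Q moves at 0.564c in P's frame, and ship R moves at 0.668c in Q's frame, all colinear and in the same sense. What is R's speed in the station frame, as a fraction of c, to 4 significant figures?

Compose boost 2: (0.564 + 0.393)/(1 + 0.564×0.393) = 0.9570/1.22165 = 0.783365
Compose boost 3: (0.668 + 0.783365)/(1 + 0.668×0.783365) = 1.45137/1.52329 = 0.9528

u ≈ 0.9528c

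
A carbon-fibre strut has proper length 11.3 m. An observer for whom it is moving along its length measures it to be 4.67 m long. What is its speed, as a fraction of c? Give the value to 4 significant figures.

β ≈ 0.9106

γ = L₀/L = 11.3/4.67 = 2.41970
β = √(1 − 1/γ²) = 0.9106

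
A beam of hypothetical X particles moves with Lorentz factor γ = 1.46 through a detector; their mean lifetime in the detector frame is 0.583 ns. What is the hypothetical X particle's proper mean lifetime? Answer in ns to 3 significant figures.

γ = 1.46 (given)
Proper time: τ₀ = Δt/γ = 0.583/1.46 = 0.399 ns

τ₀ ≈ 0.399 ns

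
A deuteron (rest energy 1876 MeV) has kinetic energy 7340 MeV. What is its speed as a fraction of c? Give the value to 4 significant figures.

β ≈ 0.9791

γ = 1 + K/(m₀c²) = 1 + 7340/1876 = 4.91258
β = √(1 − 1/γ²) = 0.9791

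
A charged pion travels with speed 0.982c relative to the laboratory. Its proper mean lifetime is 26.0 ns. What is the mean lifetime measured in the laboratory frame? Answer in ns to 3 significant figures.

Δt ≈ 138 ns

γ = 1/√(1 − 0.982²) = 5.2943
Time dilation: Δt = γτ₀ = 5.2943 × 26.0 ns = 138 ns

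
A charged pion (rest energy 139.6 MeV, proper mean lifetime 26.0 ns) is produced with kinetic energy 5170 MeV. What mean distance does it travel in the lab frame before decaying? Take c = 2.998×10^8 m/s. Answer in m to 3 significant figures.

d ≈ 296 m

γ = 1 + K/(m₀c²) = 1 + 5170/139.6 = 38.034
β = √(1 − 1/γ²) = 0.99965
Dilated lifetime: γτ₀ = 38.034 × 26.0 ns = 988.89 ns
d = βc·γτ₀ = 0.99965 × (2.998×10^8 m/s) × 9.8889×10^-7 s = 296 m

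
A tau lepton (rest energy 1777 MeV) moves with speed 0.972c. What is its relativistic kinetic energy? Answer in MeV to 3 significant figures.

γ = 1/√(1 − 0.972²) = 4.2557
K = (γ − 1)m₀c² = (4.2557 − 1) × 1777 MeV = 3.2557 × 1777 MeV = 5790 MeV

K ≈ 5790 MeV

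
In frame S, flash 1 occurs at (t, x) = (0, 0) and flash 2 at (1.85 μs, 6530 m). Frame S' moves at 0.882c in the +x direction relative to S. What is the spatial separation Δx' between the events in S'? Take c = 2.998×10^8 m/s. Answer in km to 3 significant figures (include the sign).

γ = 1/√(1 − 0.882²) = 2.1220
Δx' = γ(Δx − vΔt) = 2.1220 × (6530 m − 0.882×(2.998×10^8 m/s)×1.85×10^-6 s)
= 2.1220 × (6040.8 m) = 12.8 km

Δx' ≈ 12.8 km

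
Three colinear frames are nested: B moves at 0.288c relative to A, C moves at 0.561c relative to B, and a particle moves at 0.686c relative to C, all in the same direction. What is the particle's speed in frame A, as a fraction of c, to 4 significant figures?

u ≈ 0.9437c

Compose boost 2: (0.561 + 0.288)/(1 + 0.561×0.288) = 0.8490/1.16157 = 0.730909
Compose boost 3: (0.686 + 0.730909)/(1 + 0.686×0.730909) = 1.41691/1.50140 = 0.9437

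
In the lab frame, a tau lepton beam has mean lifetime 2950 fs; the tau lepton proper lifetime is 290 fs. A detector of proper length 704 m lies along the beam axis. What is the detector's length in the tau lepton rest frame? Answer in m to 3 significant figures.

L ≈ 69.2 m

Time dilation ⇒ γ = Δt/τ₀ = 2950/290 = 10.172
Length contraction: L = L₀/γ = 704/10.172 = 69.2 m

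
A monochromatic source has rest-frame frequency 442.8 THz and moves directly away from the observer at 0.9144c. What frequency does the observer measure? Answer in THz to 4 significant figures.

Relativistic Doppler: f_obs = f_src √((1−β)/(1+β))
= 442.8 × √(0.0856000/1.91440) = 442.8 × 0.211456 = 93.63 THz

f_obs ≈ 93.63 THz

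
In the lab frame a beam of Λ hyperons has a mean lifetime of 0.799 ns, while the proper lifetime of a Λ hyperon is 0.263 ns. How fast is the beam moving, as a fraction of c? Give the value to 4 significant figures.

γ = Δt/τ₀ = 0.799/0.263 = 3.03802
β = √(1 − 1/γ²) = √(1 − 1/3.03802²) = 0.9443

β ≈ 0.9443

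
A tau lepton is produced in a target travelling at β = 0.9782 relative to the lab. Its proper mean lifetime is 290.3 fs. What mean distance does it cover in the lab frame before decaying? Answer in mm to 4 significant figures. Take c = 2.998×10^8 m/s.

d ≈ 0.4100 mm

γ = 1/√(1 − 0.9782²) = 4.81545
Dilated lifetime: Δt = γτ₀ = 4.81545 × 290.3 fs = 1397.92 fs
d = vΔt = 0.9782c × 1397.92 fs = 2.93264×10^8 m/s × 1.39792×10^-12 s = 0.4100 mm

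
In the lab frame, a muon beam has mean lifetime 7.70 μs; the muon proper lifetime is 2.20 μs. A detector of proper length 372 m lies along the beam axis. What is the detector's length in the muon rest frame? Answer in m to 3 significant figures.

L ≈ 106 m

Time dilation ⇒ γ = Δt/τ₀ = 7.70/2.20 = 3.5000
Length contraction: L = L₀/γ = 372/3.5000 = 106 m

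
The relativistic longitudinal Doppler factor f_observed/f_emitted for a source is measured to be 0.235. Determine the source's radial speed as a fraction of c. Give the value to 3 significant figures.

β ≈ 0.895

f_obs/f_src = √((1−β)/(1+β)) = 0.235  ⇒  (1−β)/(1+β) = 0.055225
β = |1 − D²|/(1 + D²) = |1 − 0.055225|/(1 + 0.055225) = 0.895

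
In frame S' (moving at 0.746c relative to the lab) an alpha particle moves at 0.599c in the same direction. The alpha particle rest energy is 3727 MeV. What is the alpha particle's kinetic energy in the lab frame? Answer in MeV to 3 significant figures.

K ≈ 6390 MeV

u_lab = (0.599 + 0.746)/(1 + 0.599×0.746) = 0.929603
γ = 1/√(1 − 0.929603²) = 2.7132
K = (γ − 1)m₀c² = (2.7132 − 1) × 3727 = 1.7132 × 3727 = 6390 MeV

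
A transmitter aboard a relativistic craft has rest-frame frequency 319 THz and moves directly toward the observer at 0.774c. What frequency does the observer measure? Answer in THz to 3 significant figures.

f_obs ≈ 894 THz

Relativistic Doppler: f_obs = f_src √((1+β)/(1−β))
= 319 × √(1.7740/0.22600) = 319 × 2.8017 = 894 THz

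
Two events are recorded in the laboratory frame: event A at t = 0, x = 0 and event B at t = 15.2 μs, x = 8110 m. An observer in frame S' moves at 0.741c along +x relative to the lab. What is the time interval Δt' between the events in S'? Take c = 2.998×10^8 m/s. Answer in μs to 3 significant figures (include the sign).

γ = 1/√(1 − 0.741²) = 1.4892
Δt' = γ(Δt − vΔx/c²) = 1.4892 × (15.2 μs − 0.741×8110 m / (2.998×10^8 m/s))
= 1.4892 × (-4.8451 μs) = -7.22 μs

Δt' ≈ -7.22 μs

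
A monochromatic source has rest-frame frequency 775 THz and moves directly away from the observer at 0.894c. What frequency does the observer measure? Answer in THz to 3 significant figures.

f_obs ≈ 183 THz

Relativistic Doppler: f_obs = f_src √((1−β)/(1+β))
= 775 × √(0.10600/1.8940) = 775 × 0.23657 = 183 THz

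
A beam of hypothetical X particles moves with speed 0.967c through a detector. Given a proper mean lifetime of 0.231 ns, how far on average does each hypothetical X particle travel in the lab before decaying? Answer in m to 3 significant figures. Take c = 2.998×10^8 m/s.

d ≈ 0.263 m

γ = 1/√(1 − 0.967²) = 3.9250
Dilated lifetime: Δt = γτ₀ = 3.9250 × 0.231 ns = 0.90668 ns
d = vΔt = 0.967c × 0.90668 ns = 2.8991×10^8 m/s × 9.0668×10^-10 s = 0.263 m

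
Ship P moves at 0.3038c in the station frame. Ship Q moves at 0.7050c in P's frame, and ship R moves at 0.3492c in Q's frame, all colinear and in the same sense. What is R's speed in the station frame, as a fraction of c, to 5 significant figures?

Compose boost 2: (0.7050 + 0.3038)/(1 + 0.7050×0.3038) = 1.0088/1.214179 = 0.8308495
Compose boost 3: (0.3492 + 0.8308495)/(1 + 0.3492×0.8308495) = 1.180049/1.290133 = 0.91467

u ≈ 0.91467c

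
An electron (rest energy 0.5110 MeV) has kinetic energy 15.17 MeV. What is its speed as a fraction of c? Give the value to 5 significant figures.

β ≈ 0.99947

γ = 1 + K/(m₀c²) = 1 + 15.17/0.5110 = 30.68689
β = √(1 − 1/γ²) = 0.99947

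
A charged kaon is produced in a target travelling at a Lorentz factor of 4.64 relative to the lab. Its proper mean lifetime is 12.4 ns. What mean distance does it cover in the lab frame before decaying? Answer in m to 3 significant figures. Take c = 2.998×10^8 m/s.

d ≈ 16.8 m

β = √(1 − 1/γ²) = √(1 − 1/4.64²) = 0.97650
Dilated lifetime: Δt = γτ₀ = 4.64 × 12.4 ns = 57.536 ns
d = vΔt = 0.97650c × 57.536 ns = 2.9275×10^8 m/s × 5.7536×10^-8 s = 16.8 m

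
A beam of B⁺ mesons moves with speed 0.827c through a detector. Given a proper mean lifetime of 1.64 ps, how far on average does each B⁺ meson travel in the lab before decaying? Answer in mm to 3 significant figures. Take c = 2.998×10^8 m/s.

γ = 1/√(1 − 0.827²) = 1.7787
Dilated lifetime: Δt = γτ₀ = 1.7787 × 1.64 ps = 2.9171 ps
d = vΔt = 0.827c × 2.9171 ps = 2.4793×10^8 m/s × 2.9171×10^-12 s = 0.723 mm

d ≈ 0.723 mm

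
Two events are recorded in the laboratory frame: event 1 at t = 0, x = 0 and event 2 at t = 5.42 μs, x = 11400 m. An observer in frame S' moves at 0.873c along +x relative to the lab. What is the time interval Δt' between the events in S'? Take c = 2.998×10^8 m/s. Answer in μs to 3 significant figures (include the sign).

Δt' ≈ -57.0 μs

γ = 1/√(1 − 0.873²) = 2.0504
Δt' = γ(Δt − vΔx/c²) = 2.0504 × (5.42 μs − 0.873×11400 m / (2.998×10^8 m/s))
= 2.0504 × (-27.776 μs) = -57.0 μs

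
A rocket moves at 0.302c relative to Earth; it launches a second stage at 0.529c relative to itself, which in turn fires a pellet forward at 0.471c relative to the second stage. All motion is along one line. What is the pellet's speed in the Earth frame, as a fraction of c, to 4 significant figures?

u ≈ 0.8879c

Compose boost 2: (0.529 + 0.302)/(1 + 0.529×0.302) = 0.8310/1.15976 = 0.716529
Compose boost 3: (0.471 + 0.716529)/(1 + 0.471×0.716529) = 1.18753/1.33749 = 0.8879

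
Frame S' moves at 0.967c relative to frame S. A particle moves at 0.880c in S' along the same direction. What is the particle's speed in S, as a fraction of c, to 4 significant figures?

Relativistic velocity addition: u = (u' + v)/(1 + u'v/c²)
= (0.880 + 0.967)/(1 + 0.880×0.967) = 1.847/1.85096 = 0.9979

u ≈ 0.9979c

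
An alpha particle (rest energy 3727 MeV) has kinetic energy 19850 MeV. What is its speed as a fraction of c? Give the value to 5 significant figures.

γ = 1 + K/(m₀c²) = 1 + 19850/3727 = 6.325999
β = √(1 − 1/γ²) = 0.98743

β ≈ 0.98743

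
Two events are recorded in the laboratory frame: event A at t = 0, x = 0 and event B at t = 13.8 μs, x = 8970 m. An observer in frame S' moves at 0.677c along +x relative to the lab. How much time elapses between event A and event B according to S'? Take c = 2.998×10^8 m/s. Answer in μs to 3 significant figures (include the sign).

Δt' ≈ -8.77 μs

γ = 1/√(1 − 0.677²) = 1.3587
Δt' = γ(Δt − vΔx/c²) = 1.3587 × (13.8 μs − 0.677×8970 m / (2.998×10^8 m/s))
= 1.3587 × (-6.4558 μs) = -8.77 μs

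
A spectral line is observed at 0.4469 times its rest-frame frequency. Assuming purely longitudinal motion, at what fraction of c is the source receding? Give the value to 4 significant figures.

β ≈ 0.6671

f_obs/f_src = √((1−β)/(1+β)) = 0.4469  ⇒  (1−β)/(1+β) = 0.199720
β = |1 − D²|/(1 + D²) = |1 − 0.199720|/(1 + 0.199720) = 0.6671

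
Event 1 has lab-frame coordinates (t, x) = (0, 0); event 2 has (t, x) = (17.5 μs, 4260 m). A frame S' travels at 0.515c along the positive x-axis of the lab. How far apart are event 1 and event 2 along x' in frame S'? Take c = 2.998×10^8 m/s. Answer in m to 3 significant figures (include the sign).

γ = 1/√(1 − 0.515²) = 1.1666
Δx' = γ(Δx − vΔt) = 1.1666 × (4260 m − 0.515×(2.998×10^8 m/s)×17.5×10^-6 s)
= 1.1666 × (1558.1 m) = 1820 m

Δx' ≈ 1820 m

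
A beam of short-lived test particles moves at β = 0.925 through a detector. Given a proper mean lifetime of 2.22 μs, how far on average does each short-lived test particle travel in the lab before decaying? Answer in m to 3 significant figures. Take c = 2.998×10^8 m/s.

γ = 1/√(1 − 0.925²) = 2.6318
Dilated lifetime: Δt = γτ₀ = 2.6318 × 2.22 μs = 5.8426 μs
d = vΔt = 0.925c × 5.8426 μs = 2.7732×10^8 m/s × 5.8426×10^-6 s = 1620 m

d ≈ 1620 m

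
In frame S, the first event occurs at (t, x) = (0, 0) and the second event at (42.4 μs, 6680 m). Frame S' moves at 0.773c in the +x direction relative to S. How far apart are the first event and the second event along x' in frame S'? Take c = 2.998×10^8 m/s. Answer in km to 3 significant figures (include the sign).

γ = 1/√(1 − 0.773²) = 1.5763
Δx' = γ(Δx − vΔt) = 1.5763 × (6680 m − 0.773×(2.998×10^8 m/s)×42.4×10^-6 s)
= 1.5763 × (-3146.0 m) = -4.96 km

Δx' ≈ -4.96 km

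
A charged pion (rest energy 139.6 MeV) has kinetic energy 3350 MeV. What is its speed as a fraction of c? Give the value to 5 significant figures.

γ = 1 + K/(m₀c²) = 1 + 3350/139.6 = 24.99713
β = √(1 − 1/γ²) = 0.99920

β ≈ 0.99920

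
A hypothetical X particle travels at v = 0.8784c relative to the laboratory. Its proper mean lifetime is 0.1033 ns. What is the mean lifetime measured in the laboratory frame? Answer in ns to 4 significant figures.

Δt ≈ 0.2161 ns

γ = 1/√(1 − 0.8784²) = 2.09237
Time dilation: Δt = γτ₀ = 2.09237 × 0.1033 ns = 0.2161 ns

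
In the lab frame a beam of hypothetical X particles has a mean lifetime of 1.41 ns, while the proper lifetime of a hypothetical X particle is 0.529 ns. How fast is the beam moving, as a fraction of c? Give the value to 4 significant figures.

γ = Δt/τ₀ = 1.41/0.529 = 2.66541
β = √(1 − 1/γ²) = √(1 − 1/2.66541²) = 0.9270

β ≈ 0.9270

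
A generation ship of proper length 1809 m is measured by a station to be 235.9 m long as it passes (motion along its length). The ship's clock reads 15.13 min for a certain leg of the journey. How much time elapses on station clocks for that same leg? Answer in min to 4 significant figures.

Δt ≈ 116.0 min

Length contraction ⇒ γ = L₀/L = 1809/235.9 = 7.66850
Time dilation: Δt = γτ₀ = 7.66850 × 15.13 min = 116.0 min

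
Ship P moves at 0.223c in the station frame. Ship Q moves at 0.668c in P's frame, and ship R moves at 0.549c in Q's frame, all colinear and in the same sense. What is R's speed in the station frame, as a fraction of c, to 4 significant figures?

Compose boost 2: (0.668 + 0.223)/(1 + 0.668×0.223) = 0.8910/1.14896 = 0.775481
Compose boost 3: (0.549 + 0.775481)/(1 + 0.549×0.775481) = 1.32448/1.42574 = 0.9290

u ≈ 0.9290c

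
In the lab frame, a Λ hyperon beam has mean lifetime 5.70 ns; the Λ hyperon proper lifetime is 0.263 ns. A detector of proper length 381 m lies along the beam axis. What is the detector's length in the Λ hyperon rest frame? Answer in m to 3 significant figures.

Time dilation ⇒ γ = Δt/τ₀ = 5.70/0.263 = 21.673
Length contraction: L = L₀/γ = 381/21.673 = 17.6 m

L ≈ 17.6 m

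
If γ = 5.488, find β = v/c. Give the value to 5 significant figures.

β ≈ 0.98326

β = √(1 − 1/γ²) = √(1 − 1/5.488²) = √(0.9667974) = 0.98326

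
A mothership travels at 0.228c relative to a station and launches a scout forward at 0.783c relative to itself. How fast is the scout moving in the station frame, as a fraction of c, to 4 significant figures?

Compose boost 2: (0.783 + 0.228)/(1 + 0.783×0.228) = 1.011/1.17852 = 0.8579

u ≈ 0.8579c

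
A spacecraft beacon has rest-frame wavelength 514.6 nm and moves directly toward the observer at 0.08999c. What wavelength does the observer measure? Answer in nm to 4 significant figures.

Relativistic Doppler: λ_obs = λ_src √((1−β)/(1+β))
= 514.6 × √(0.910010/1.08999) = 514.6 × 0.913717 = 470.2 nm

λ_obs ≈ 470.2 nm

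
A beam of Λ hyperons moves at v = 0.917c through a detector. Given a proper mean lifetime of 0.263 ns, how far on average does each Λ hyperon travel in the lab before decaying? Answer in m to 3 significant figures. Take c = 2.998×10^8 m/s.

γ = 1/√(1 − 0.917²) = 2.5070
Dilated lifetime: Δt = γτ₀ = 2.5070 × 0.263 ns = 0.65933 ns
d = vΔt = 0.917c × 0.65933 ns = 2.7492×10^8 m/s × 6.5933×10^-10 s = 0.181 m

d ≈ 0.181 m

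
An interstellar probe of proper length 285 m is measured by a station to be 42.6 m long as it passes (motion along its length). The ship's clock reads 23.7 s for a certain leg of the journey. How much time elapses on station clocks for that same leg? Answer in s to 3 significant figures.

Length contraction ⇒ γ = L₀/L = 285/42.6 = 6.6901
Time dilation: Δt = γτ₀ = 6.6901 × 23.7 s = 159 s

Δt ≈ 159 s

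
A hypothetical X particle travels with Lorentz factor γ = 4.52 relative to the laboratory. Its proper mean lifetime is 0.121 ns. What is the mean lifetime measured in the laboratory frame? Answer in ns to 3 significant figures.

γ = 4.52 (given)
Time dilation: Δt = γτ₀ = 4.52 × 0.121 ns = 0.547 ns

Δt ≈ 0.547 ns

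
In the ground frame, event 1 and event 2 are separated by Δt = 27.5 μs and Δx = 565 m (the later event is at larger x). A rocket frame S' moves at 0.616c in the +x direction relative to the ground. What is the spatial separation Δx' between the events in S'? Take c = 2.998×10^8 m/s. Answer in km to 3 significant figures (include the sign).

γ = 1/√(1 − 0.616²) = 1.2694
Δx' = γ(Δx − vΔt) = 1.2694 × (565 m − 0.616×(2.998×10^8 m/s)×27.5×10^-6 s)
= 1.2694 × (-4513.6 m) = -5.73 km

Δx' ≈ -5.73 km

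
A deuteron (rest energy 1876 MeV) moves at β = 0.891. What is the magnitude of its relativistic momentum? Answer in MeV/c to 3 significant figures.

p ≈ 3680 MeV/c

γ = 1/√(1 − 0.891²) = 2.2026
p = γβm₀c = 2.2026 × 0.891 × 1876 MeV/c = 3680 MeV/c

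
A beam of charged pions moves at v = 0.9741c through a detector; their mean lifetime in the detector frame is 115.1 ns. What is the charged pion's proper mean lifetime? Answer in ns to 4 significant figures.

τ₀ ≈ 26.03 ns

γ = 1/√(1 − 0.9741²) = 4.42248
Proper time: τ₀ = Δt/γ = 115.1/4.42248 = 26.03 ns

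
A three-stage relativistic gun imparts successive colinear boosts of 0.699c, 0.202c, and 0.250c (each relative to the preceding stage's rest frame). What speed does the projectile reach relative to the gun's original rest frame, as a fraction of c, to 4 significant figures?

Compose boost 2: (0.202 + 0.699)/(1 + 0.202×0.699) = 0.9010/1.14120 = 0.789521
Compose boost 3: (0.250 + 0.789521)/(1 + 0.250×0.789521) = 1.03952/1.19738 = 0.8682

u ≈ 0.8682c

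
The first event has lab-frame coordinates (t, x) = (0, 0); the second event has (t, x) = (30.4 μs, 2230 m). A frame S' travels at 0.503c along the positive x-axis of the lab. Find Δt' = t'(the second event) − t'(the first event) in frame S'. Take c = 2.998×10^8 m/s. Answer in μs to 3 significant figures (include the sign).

Δt' ≈ 30.8 μs

γ = 1/√(1 − 0.503²) = 1.1570
Δt' = γ(Δt − vΔx/c²) = 1.1570 × (30.4 μs − 0.503×2230 m / (2.998×10^8 m/s))
= 1.1570 × (26.659 μs) = 30.8 μs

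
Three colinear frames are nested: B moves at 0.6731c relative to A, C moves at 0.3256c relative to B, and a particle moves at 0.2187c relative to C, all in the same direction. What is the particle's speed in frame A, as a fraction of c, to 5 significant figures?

Compose boost 2: (0.3256 + 0.6731)/(1 + 0.3256×0.6731) = 0.99870/1.219161 = 0.8191697
Compose boost 3: (0.2187 + 0.8191697)/(1 + 0.2187×0.8191697) = 1.037870/1.179152 = 0.88018

u ≈ 0.88018c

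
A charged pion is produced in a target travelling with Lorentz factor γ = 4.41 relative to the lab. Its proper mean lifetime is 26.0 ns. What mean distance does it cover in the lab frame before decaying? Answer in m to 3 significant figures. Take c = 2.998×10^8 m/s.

d ≈ 33.5 m

β = √(1 − 1/γ²) = √(1 − 1/4.41²) = 0.97395
Dilated lifetime: Δt = γτ₀ = 4.41 × 26.0 ns = 114.66 ns
d = vΔt = 0.97395c × 114.66 ns = 2.9199×10^8 m/s × 1.1466×10^-7 s = 33.5 m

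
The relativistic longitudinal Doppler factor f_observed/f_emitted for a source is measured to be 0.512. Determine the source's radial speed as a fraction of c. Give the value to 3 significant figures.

f_obs/f_src = √((1−β)/(1+β)) = 0.512  ⇒  (1−β)/(1+β) = 0.26214
β = |1 − D²|/(1 + D²) = |1 − 0.26214|/(1 + 0.26214) = 0.585

β ≈ 0.585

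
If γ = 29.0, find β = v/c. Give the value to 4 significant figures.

β = √(1 − 1/γ²) = √(1 − 1/29.0²) = √(0.998811) = 0.9994

β ≈ 0.9994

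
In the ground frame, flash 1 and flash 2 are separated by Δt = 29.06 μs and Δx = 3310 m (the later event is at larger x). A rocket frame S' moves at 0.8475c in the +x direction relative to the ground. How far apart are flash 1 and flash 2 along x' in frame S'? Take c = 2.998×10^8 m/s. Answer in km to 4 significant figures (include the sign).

γ = 1/√(1 − 0.8475²) = 1.88397
Δx' = γ(Δx − vΔt) = 1.88397 × (3310 m − 0.8475×(2.998×10^8 m/s)×29.06×10^-6 s)
= 1.88397 × (-4073.58 m) = -7.674 km

Δx' ≈ -7.674 km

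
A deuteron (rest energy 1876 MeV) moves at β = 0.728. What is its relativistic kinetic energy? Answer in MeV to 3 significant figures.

K ≈ 860 MeV

γ = 1/√(1 − 0.728²) = 1.4586
K = (γ − 1)m₀c² = (1.4586 − 1) × 1876 MeV = 0.45863 × 1876 MeV = 860 MeV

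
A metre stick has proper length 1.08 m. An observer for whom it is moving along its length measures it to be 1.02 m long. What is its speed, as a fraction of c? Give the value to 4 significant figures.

γ = L₀/L = 1.08/1.02 = 1.05882
β = √(1 − 1/γ²) = 0.3287

β ≈ 0.3287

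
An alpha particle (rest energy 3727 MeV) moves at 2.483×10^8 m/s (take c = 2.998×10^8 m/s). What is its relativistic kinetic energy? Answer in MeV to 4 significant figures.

β = v/c = 2.483×10^8 / 2.998×10^8 = 0.828219
γ = 1/√(1 − 0.828219²) = 1.78442
K = (γ − 1)m₀c² = (1.78442 − 1) × 3727 MeV = 0.784424 × 3727 MeV = 2924 MeV

K ≈ 2924 MeV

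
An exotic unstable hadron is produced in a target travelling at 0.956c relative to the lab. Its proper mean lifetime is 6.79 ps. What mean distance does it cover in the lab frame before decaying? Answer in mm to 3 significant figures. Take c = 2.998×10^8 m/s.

d ≈ 6.63 mm

γ = 1/√(1 − 0.956²) = 3.4087
Dilated lifetime: Δt = γτ₀ = 3.4087 × 6.79 ps = 23.145 ps
d = vΔt = 0.956c × 23.145 ps = 2.8661×10^8 m/s × 2.3145×10^-11 s = 6.63 mm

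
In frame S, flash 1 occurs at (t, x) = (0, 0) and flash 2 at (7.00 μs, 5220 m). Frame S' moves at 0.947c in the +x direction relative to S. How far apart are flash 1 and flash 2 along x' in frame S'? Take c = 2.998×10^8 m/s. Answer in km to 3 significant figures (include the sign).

Δx' ≈ 10.1 km

γ = 1/√(1 − 0.947²) = 3.1130
Δx' = γ(Δx − vΔt) = 3.1130 × (5220 m − 0.947×(2.998×10^8 m/s)×7.00×10^-6 s)
= 3.1130 × (3232.6 m) = 10.1 km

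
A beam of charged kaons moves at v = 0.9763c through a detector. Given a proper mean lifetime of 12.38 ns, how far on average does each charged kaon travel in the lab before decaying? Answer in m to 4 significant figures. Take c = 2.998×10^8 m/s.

γ = 1/√(1 − 0.9763²) = 4.62061
Dilated lifetime: Δt = γτ₀ = 4.62061 × 12.38 ns = 57.2032 ns
d = vΔt = 0.9763c × 57.2032 ns = 2.92695×10^8 m/s × 5.72032×10^-8 s = 16.74 m

d ≈ 16.74 m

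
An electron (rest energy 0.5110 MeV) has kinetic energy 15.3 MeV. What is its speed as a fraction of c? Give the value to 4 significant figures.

β ≈ 0.9995

γ = 1 + K/(m₀c²) = 1 + 15.3/0.5110 = 30.9413
β = √(1 − 1/γ²) = 0.9995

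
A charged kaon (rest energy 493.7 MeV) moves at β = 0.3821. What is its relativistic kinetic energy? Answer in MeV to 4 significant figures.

K ≈ 40.54 MeV

γ = 1/√(1 − 0.3821²) = 1.08211
K = (γ − 1)m₀c² = (1.08211 − 1) × 493.7 MeV = 0.0821094 × 493.7 MeV = 40.54 MeV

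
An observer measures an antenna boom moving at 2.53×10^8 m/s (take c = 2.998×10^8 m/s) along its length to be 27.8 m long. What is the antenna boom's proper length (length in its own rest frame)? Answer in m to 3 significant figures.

L₀ ≈ 51.8 m

β = v/c = 2.53×10^8 / 2.998×10^8 = 0.84390
γ = 1/√(1 − 0.84390²) = 1.8639
L₀ = γL = 1.8639 × 27.8 = 51.8 m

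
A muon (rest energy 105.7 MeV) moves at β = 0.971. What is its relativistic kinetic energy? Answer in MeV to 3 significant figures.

γ = 1/√(1 − 0.971²) = 4.1827
K = (γ − 1)m₀c² = (4.1827 − 1) × 105.7 MeV = 3.1827 × 105.7 MeV = 336 MeV

K ≈ 336 MeV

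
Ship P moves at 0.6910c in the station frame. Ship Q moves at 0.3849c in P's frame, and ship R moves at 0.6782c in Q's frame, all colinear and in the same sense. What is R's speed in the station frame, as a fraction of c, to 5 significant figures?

u ≈ 0.96935c

Compose boost 2: (0.3849 + 0.6910)/(1 + 0.3849×0.6910) = 1.0759/1.265966 = 0.8498649
Compose boost 3: (0.6782 + 0.8498649)/(1 + 0.6782×0.8498649) = 1.528065/1.576378 = 0.96935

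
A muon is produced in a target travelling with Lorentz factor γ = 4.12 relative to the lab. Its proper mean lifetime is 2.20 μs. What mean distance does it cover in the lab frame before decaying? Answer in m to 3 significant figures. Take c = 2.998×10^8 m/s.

d ≈ 2640 m

β = √(1 − 1/γ²) = √(1 − 1/4.12²) = 0.97010
Dilated lifetime: Δt = γτ₀ = 4.12 × 2.20 μs = 9.0640 μs
d = vΔt = 0.97010c × 9.0640 μs = 2.9084×10^8 m/s × 9.0640×10^-6 s = 2640 m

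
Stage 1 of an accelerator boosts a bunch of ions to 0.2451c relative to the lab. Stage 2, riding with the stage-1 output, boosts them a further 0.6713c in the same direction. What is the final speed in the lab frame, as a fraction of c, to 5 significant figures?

u ≈ 0.78692c

Compose boost 2: (0.6713 + 0.2451)/(1 + 0.6713×0.2451) = 0.91640/1.164536 = 0.78692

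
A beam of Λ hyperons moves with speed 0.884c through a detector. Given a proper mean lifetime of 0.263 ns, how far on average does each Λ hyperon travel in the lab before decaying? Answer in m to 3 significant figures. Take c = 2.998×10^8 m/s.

γ = 1/√(1 − 0.884²) = 2.1391
Dilated lifetime: Δt = γτ₀ = 2.1391 × 0.263 ns = 0.56258 ns
d = vΔt = 0.884c × 0.56258 ns = 2.6502×10^8 m/s × 5.6258×10^-10 s = 0.149 m

d ≈ 0.149 m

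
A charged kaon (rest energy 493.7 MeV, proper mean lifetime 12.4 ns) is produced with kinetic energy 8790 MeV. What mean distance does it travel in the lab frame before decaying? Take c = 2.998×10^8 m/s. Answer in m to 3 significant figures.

γ = 1 + K/(m₀c²) = 1 + 8790/493.7 = 18.804
β = √(1 − 1/γ²) = 0.99858
Dilated lifetime: γτ₀ = 18.804 × 12.4 ns = 233.17 ns
d = βc·γτ₀ = 0.99858 × (2.998×10^8 m/s) × 2.3317×10^-7 s = 69.8 m

d ≈ 69.8 m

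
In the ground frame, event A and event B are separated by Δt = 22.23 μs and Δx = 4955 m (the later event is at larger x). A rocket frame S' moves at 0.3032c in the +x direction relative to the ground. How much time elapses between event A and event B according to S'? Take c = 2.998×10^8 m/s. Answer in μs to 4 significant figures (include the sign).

Δt' ≈ 18.07 μs

γ = 1/√(1 − 0.3032²) = 1.04940
Δt' = γ(Δt − vΔx/c²) = 1.04940 × (22.23 μs − 0.3032×4955 m / (2.998×10^8 m/s))
= 1.04940 × (17.2188 μs) = 18.07 μs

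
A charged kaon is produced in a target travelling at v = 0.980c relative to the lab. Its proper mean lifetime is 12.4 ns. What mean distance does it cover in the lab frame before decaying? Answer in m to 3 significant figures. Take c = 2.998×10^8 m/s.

d ≈ 18.3 m

γ = 1/√(1 − 0.980²) = 5.0252
Dilated lifetime: Δt = γτ₀ = 5.0252 × 12.4 ns = 62.312 ns
d = vΔt = 0.980c × 62.312 ns = 2.9380×10^8 m/s × 6.2312×10^-8 s = 18.3 m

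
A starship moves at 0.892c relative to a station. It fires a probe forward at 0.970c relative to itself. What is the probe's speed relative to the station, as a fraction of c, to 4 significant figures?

Relativistic velocity addition: u = (u' + v)/(1 + u'v/c²)
= (0.970 + 0.892)/(1 + 0.970×0.892) = 1.862/1.86524 = 0.9983

u ≈ 0.9983c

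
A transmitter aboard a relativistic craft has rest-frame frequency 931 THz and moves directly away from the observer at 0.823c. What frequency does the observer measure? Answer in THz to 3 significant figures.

Relativistic Doppler: f_obs = f_src √((1−β)/(1+β))
= 931 × √(0.17700/1.8230) = 931 × 0.31160 = 290 THz

f_obs ≈ 290 THz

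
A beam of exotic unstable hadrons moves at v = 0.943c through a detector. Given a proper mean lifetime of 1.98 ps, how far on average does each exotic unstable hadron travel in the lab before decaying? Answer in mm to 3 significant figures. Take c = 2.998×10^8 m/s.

d ≈ 1.68 mm

γ = 1/√(1 − 0.943²) = 3.0049
Dilated lifetime: Δt = γτ₀ = 3.0049 × 1.98 ps = 5.9496 ps
d = vΔt = 0.943c × 5.9496 ps = 2.8271×10^8 m/s × 5.9496×10^-12 s = 1.68 mm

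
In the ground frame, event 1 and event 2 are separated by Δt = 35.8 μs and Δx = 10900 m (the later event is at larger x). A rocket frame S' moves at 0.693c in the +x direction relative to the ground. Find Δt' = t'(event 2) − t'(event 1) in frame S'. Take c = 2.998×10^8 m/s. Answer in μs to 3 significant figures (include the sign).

γ = 1/√(1 − 0.693²) = 1.3871
Δt' = γ(Δt − vΔx/c²) = 1.3871 × (35.8 μs − 0.693×10900 m / (2.998×10^8 m/s))
= 1.3871 × (10.604 μs) = 14.7 μs

Δt' ≈ 14.7 μs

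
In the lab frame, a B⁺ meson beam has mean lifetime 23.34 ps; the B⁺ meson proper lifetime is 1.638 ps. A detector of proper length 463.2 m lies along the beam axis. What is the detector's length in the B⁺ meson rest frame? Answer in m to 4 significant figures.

Time dilation ⇒ γ = Δt/τ₀ = 23.34/1.638 = 14.2491
Length contraction: L = L₀/γ = 463.2/14.2491 = 32.51 m

L ≈ 32.51 m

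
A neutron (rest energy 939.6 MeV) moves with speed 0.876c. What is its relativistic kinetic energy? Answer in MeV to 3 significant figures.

γ = 1/√(1 − 0.876²) = 2.0734
K = (γ − 1)m₀c² = (2.0734 − 1) × 939.6 MeV = 1.0734 × 939.6 MeV = 1010 MeV

K ≈ 1010 MeV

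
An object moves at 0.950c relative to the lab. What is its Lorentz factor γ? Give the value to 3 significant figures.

γ ≈ 3.20

γ = 1/√(1 − β²) = 1/√(1 − 0.950²) = 1/√(0.097500) = 3.20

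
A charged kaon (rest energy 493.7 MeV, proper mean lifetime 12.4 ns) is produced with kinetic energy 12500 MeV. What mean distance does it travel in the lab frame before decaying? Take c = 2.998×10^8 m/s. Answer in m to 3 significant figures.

γ = 1 + K/(m₀c²) = 1 + 12500/493.7 = 26.319
β = √(1 − 1/γ²) = 0.99928
Dilated lifetime: γτ₀ = 26.319 × 12.4 ns = 326.36 ns
d = βc·γτ₀ = 0.99928 × (2.998×10^8 m/s) × 3.2636×10^-7 s = 97.8 m

d ≈ 97.8 m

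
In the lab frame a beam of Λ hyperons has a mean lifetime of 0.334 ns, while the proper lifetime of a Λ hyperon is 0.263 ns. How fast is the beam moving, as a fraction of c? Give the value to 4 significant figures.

β ≈ 0.6164

γ = Δt/τ₀ = 0.334/0.263 = 1.26996
β = √(1 − 1/γ²) = √(1 − 1/1.26996²) = 0.6164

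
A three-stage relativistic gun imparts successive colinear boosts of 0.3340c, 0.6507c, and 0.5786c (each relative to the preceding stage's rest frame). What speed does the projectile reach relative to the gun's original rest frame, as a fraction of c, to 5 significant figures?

Compose boost 2: (0.6507 + 0.3340)/(1 + 0.6507×0.3340) = 0.98470/1.217334 = 0.8088989
Compose boost 3: (0.5786 + 0.8088989)/(1 + 0.5786×0.8088989) = 1.387499/1.468029 = 0.94514

u ≈ 0.94514c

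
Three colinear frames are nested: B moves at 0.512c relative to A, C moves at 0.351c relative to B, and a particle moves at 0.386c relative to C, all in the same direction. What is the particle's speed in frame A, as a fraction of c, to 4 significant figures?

u ≈ 0.8715c

Compose boost 2: (0.351 + 0.512)/(1 + 0.351×0.512) = 0.8630/1.17971 = 0.731534
Compose boost 3: (0.386 + 0.731534)/(1 + 0.386×0.731534) = 1.11753/1.28237 = 0.8715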